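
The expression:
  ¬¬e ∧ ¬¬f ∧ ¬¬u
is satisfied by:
  {e: True, u: True, f: True}


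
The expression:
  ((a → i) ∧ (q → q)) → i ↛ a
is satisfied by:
  {i: True, a: False}
  {a: True, i: False}


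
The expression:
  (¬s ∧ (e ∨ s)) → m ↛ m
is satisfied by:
  {s: True, e: False}
  {e: False, s: False}
  {e: True, s: True}


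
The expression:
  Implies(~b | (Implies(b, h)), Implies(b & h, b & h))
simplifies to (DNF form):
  True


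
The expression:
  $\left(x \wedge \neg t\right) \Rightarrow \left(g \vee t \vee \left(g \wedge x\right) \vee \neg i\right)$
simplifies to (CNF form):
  $g \vee t \vee \neg i \vee \neg x$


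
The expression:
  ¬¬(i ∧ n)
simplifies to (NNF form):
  i ∧ n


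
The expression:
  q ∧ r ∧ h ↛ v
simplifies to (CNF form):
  h ∧ q ∧ r ∧ ¬v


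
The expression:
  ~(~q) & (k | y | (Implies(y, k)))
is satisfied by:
  {q: True}


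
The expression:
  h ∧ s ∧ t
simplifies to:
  h ∧ s ∧ t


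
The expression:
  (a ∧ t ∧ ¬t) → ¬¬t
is always true.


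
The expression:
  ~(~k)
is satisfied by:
  {k: True}


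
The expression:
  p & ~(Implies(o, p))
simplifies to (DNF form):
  False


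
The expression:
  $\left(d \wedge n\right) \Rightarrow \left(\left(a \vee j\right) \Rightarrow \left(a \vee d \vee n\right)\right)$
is always true.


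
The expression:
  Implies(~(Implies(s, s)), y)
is always true.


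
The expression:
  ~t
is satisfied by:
  {t: False}


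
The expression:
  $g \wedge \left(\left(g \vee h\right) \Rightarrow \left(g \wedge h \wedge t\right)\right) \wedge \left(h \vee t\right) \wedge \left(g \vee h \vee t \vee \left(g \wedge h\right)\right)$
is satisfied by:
  {t: True, h: True, g: True}


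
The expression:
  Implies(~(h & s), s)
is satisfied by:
  {s: True}


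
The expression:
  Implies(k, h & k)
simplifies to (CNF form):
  h | ~k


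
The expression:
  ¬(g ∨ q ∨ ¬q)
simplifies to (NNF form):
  False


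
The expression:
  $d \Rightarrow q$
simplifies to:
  $q \vee \neg d$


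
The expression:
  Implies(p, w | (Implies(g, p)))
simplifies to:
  True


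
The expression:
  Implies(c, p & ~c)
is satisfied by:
  {c: False}


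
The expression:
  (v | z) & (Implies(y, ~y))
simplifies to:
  ~y & (v | z)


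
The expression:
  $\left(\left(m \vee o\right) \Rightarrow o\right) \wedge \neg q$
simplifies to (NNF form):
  $\neg q \wedge \left(o \vee \neg m\right)$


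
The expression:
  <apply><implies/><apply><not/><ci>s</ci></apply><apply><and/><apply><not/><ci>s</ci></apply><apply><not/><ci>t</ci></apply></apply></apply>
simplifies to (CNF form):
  <apply><or/><ci>s</ci><apply><not/><ci>t</ci></apply></apply>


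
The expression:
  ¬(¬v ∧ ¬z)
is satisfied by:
  {z: True, v: True}
  {z: True, v: False}
  {v: True, z: False}


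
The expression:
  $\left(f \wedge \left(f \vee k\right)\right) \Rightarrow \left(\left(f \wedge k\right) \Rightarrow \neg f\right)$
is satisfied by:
  {k: False, f: False}
  {f: True, k: False}
  {k: True, f: False}


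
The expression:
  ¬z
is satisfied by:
  {z: False}


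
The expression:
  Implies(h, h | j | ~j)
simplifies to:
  True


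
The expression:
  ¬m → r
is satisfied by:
  {r: True, m: True}
  {r: True, m: False}
  {m: True, r: False}


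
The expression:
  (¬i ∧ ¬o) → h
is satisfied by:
  {i: True, o: True, h: True}
  {i: True, o: True, h: False}
  {i: True, h: True, o: False}
  {i: True, h: False, o: False}
  {o: True, h: True, i: False}
  {o: True, h: False, i: False}
  {h: True, o: False, i: False}


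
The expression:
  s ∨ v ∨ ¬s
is always true.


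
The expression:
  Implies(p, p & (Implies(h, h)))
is always true.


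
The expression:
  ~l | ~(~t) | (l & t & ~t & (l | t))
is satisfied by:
  {t: True, l: False}
  {l: False, t: False}
  {l: True, t: True}


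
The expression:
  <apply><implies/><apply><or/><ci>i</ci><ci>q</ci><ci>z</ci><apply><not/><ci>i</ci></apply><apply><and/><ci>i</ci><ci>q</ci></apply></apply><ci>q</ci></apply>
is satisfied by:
  {q: True}


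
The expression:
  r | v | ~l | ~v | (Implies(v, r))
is always true.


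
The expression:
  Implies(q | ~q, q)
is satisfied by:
  {q: True}


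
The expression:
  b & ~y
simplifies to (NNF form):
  b & ~y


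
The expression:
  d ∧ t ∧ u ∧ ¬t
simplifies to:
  False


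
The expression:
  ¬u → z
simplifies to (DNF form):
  u ∨ z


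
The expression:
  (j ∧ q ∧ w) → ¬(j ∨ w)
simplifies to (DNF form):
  ¬j ∨ ¬q ∨ ¬w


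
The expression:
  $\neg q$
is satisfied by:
  {q: False}


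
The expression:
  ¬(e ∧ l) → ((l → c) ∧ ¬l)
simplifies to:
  e ∨ ¬l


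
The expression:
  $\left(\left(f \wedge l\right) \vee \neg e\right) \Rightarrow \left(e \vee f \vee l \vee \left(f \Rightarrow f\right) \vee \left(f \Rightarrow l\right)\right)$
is always true.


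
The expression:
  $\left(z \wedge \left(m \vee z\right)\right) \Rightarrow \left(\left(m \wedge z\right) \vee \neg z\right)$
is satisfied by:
  {m: True, z: False}
  {z: False, m: False}
  {z: True, m: True}


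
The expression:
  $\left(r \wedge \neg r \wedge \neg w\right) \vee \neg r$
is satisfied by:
  {r: False}


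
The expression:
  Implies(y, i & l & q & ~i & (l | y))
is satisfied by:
  {y: False}


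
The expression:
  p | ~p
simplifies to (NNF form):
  True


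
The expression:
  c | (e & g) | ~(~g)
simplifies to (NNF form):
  c | g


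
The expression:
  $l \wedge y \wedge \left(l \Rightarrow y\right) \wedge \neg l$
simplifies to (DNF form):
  $\text{False}$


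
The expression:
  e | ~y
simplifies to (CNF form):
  e | ~y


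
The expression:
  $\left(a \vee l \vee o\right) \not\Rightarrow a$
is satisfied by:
  {o: True, l: True, a: False}
  {o: True, a: False, l: False}
  {l: True, a: False, o: False}


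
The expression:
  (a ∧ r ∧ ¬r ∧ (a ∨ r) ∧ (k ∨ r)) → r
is always true.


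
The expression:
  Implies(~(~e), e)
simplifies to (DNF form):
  True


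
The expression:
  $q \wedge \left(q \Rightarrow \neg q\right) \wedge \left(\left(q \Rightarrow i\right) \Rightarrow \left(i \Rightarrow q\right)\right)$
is never true.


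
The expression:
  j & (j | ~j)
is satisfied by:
  {j: True}


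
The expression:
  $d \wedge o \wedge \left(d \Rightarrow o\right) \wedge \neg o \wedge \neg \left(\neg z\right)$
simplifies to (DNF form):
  $\text{False}$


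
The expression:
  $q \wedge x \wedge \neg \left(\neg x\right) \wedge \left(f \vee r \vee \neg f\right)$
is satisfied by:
  {x: True, q: True}


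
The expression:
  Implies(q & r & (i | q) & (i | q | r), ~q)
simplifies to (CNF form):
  ~q | ~r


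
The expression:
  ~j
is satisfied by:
  {j: False}


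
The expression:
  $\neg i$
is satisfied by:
  {i: False}


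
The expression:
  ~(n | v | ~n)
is never true.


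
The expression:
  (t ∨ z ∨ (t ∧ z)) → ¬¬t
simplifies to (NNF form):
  t ∨ ¬z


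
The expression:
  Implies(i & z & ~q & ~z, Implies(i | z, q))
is always true.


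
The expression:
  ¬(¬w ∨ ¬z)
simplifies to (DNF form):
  w ∧ z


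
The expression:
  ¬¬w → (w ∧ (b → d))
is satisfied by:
  {d: True, w: False, b: False}
  {w: False, b: False, d: False}
  {b: True, d: True, w: False}
  {b: True, w: False, d: False}
  {d: True, w: True, b: False}
  {w: True, d: False, b: False}
  {b: True, w: True, d: True}


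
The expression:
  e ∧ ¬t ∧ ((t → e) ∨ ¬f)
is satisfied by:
  {e: True, t: False}


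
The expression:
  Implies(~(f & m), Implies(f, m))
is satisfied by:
  {m: True, f: False}
  {f: False, m: False}
  {f: True, m: True}


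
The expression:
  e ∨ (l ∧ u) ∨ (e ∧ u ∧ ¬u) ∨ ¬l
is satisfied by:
  {e: True, u: True, l: False}
  {e: True, l: False, u: False}
  {u: True, l: False, e: False}
  {u: False, l: False, e: False}
  {e: True, u: True, l: True}
  {e: True, l: True, u: False}
  {u: True, l: True, e: False}


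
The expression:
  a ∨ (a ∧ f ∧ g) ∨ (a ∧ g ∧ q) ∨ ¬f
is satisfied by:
  {a: True, f: False}
  {f: False, a: False}
  {f: True, a: True}


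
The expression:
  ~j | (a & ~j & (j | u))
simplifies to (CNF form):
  ~j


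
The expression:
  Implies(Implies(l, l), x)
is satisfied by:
  {x: True}


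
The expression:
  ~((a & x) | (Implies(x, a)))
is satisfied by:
  {x: True, a: False}


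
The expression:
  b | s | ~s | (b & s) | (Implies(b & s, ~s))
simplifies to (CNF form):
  True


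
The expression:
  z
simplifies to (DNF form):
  z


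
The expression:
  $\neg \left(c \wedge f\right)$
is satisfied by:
  {c: False, f: False}
  {f: True, c: False}
  {c: True, f: False}


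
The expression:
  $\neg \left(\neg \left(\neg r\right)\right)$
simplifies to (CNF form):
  $\neg r$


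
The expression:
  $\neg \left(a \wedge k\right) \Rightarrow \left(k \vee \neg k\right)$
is always true.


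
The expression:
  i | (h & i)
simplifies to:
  i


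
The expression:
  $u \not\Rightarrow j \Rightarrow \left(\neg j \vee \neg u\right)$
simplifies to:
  $\text{True}$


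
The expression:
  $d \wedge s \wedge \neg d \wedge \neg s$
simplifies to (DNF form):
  $\text{False}$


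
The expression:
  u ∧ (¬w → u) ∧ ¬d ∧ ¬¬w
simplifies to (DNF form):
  u ∧ w ∧ ¬d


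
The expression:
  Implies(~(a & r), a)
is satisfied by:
  {a: True}


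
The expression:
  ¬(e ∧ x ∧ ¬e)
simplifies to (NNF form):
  True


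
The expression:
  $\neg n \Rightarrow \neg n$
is always true.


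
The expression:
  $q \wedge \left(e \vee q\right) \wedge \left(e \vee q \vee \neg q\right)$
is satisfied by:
  {q: True}


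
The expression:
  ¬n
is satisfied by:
  {n: False}


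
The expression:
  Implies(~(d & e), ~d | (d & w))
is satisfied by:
  {e: True, w: True, d: False}
  {e: True, w: False, d: False}
  {w: True, e: False, d: False}
  {e: False, w: False, d: False}
  {d: True, e: True, w: True}
  {d: True, e: True, w: False}
  {d: True, w: True, e: False}


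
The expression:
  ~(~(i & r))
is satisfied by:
  {r: True, i: True}


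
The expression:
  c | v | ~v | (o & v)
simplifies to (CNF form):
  True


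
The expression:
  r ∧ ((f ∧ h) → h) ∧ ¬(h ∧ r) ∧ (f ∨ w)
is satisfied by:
  {r: True, w: True, f: True, h: False}
  {r: True, w: True, h: False, f: False}
  {r: True, f: True, h: False, w: False}


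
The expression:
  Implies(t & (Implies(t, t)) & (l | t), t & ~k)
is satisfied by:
  {k: False, t: False}
  {t: True, k: False}
  {k: True, t: False}


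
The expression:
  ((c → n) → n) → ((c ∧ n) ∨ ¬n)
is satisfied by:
  {c: True, n: False}
  {n: False, c: False}
  {n: True, c: True}


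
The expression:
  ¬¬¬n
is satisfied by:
  {n: False}


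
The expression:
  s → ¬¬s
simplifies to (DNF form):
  True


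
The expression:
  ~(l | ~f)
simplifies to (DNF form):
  f & ~l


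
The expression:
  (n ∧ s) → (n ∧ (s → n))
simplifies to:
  True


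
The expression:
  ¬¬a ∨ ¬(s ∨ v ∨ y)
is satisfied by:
  {a: True, s: False, v: False, y: False}
  {a: True, y: True, s: False, v: False}
  {a: True, v: True, s: False, y: False}
  {a: True, y: True, v: True, s: False}
  {a: True, s: True, v: False, y: False}
  {a: True, y: True, s: True, v: False}
  {a: True, v: True, s: True, y: False}
  {a: True, y: True, v: True, s: True}
  {y: False, s: False, v: False, a: False}


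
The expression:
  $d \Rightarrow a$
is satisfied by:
  {a: True, d: False}
  {d: False, a: False}
  {d: True, a: True}


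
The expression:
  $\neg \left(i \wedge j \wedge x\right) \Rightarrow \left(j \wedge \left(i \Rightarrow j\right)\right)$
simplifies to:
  $j$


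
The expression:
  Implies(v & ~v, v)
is always true.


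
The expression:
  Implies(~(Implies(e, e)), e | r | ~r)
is always true.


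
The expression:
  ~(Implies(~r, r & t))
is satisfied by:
  {r: False}


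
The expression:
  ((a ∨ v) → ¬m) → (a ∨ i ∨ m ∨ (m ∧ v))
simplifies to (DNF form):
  a ∨ i ∨ m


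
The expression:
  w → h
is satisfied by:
  {h: True, w: False}
  {w: False, h: False}
  {w: True, h: True}


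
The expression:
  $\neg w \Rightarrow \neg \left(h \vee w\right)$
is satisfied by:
  {w: True, h: False}
  {h: False, w: False}
  {h: True, w: True}


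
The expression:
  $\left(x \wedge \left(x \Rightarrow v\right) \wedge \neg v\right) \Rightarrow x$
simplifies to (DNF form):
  $\text{True}$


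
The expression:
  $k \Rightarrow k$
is always true.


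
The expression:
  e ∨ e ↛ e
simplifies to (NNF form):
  e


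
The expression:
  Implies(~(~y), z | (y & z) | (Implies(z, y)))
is always true.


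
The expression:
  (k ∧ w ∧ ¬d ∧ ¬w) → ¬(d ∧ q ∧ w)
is always true.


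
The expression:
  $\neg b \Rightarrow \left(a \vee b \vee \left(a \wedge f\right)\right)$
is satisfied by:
  {a: True, b: True}
  {a: True, b: False}
  {b: True, a: False}


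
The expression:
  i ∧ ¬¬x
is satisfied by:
  {i: True, x: True}


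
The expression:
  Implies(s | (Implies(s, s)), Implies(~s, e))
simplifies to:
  e | s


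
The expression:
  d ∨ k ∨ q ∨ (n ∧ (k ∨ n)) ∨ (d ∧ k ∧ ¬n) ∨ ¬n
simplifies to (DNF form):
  True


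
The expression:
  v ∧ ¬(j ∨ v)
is never true.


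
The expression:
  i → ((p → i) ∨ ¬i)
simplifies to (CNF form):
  True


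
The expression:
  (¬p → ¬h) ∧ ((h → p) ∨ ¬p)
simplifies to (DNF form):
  p ∨ ¬h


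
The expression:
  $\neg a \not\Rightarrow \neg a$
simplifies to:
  $\text{False}$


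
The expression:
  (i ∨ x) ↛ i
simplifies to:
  x ∧ ¬i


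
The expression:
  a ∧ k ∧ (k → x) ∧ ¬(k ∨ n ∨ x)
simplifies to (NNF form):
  False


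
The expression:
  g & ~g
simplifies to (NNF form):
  False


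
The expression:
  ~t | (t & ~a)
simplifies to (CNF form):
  ~a | ~t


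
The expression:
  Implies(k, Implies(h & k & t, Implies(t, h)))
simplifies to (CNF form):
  True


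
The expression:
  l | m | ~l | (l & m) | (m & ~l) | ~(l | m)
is always true.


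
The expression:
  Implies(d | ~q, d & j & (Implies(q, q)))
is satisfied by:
  {q: True, j: True, d: False}
  {q: True, d: False, j: False}
  {q: True, j: True, d: True}
  {j: True, d: True, q: False}


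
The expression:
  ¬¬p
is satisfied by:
  {p: True}


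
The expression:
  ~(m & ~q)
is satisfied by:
  {q: True, m: False}
  {m: False, q: False}
  {m: True, q: True}


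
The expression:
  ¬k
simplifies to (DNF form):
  ¬k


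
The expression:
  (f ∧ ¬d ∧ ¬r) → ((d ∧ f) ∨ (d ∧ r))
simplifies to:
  d ∨ r ∨ ¬f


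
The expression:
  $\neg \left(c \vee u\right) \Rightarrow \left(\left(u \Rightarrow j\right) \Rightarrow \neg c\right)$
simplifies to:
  $\text{True}$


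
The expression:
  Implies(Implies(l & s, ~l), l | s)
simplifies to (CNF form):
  l | s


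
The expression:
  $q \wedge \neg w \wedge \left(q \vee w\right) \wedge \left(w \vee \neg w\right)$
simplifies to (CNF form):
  $q \wedge \neg w$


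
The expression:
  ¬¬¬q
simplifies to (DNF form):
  ¬q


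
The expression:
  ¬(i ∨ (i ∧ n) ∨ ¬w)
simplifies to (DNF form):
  w ∧ ¬i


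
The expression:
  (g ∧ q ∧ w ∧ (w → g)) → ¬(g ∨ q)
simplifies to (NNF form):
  ¬g ∨ ¬q ∨ ¬w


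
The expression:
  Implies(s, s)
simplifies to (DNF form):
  True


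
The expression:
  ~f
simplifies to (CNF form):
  ~f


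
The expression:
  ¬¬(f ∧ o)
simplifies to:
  f ∧ o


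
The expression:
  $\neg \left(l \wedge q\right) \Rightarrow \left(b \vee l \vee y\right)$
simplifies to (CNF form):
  $b \vee l \vee y$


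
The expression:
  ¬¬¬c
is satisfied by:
  {c: False}


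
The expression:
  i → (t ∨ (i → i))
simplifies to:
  True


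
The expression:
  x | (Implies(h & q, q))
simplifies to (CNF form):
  True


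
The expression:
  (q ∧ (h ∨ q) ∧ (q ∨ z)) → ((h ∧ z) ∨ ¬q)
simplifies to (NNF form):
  (h ∧ z) ∨ ¬q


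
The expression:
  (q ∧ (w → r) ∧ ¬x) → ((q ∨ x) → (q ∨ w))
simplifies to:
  True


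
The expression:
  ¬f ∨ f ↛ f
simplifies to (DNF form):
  ¬f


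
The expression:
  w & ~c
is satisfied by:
  {w: True, c: False}


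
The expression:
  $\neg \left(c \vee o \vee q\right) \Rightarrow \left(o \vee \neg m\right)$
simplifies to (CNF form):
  $c \vee o \vee q \vee \neg m$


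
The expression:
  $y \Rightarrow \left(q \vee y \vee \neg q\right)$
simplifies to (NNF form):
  $\text{True}$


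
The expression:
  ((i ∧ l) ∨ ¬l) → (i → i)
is always true.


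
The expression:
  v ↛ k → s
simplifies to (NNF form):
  k ∨ s ∨ ¬v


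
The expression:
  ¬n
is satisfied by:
  {n: False}


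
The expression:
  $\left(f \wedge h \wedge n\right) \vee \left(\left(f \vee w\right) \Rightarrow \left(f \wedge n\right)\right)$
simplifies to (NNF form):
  $\left(f \wedge n\right) \vee \left(\neg f \wedge \neg w\right)$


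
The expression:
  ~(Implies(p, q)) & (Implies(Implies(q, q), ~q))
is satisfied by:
  {p: True, q: False}


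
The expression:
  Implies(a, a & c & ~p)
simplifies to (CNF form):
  (c | ~a) & (~a | ~p)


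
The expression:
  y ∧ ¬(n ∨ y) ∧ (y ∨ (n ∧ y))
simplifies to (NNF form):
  False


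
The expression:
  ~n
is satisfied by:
  {n: False}


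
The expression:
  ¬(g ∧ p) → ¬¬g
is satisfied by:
  {g: True}


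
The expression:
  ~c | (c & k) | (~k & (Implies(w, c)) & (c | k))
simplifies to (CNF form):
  True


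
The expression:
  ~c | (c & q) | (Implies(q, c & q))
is always true.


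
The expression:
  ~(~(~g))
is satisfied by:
  {g: False}


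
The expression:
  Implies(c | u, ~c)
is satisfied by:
  {c: False}


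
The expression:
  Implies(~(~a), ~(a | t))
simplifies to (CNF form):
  ~a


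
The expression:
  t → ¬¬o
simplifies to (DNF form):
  o ∨ ¬t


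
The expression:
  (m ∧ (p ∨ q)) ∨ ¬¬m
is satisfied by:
  {m: True}


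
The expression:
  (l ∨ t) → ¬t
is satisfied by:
  {t: False}


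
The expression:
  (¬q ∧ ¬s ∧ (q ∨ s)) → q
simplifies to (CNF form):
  True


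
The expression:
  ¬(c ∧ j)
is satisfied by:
  {c: False, j: False}
  {j: True, c: False}
  {c: True, j: False}


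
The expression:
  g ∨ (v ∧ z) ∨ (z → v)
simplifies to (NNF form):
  g ∨ v ∨ ¬z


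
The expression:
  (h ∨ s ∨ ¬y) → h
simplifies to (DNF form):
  h ∨ (y ∧ ¬s)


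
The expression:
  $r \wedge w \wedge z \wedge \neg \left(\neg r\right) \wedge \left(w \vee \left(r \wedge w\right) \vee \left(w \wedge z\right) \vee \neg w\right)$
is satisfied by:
  {r: True, z: True, w: True}


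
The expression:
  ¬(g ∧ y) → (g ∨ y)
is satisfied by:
  {y: True, g: True}
  {y: True, g: False}
  {g: True, y: False}


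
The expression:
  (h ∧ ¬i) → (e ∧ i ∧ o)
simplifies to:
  i ∨ ¬h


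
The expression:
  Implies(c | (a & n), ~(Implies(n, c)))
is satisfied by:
  {c: False}


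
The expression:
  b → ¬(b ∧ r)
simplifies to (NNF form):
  ¬b ∨ ¬r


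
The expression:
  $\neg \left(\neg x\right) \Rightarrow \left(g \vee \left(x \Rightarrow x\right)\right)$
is always true.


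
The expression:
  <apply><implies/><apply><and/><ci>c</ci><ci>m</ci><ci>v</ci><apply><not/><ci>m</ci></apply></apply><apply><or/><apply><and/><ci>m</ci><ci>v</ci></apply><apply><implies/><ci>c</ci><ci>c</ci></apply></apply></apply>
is always true.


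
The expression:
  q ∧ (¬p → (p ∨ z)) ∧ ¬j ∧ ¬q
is never true.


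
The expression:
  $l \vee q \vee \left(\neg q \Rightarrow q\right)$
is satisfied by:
  {q: True, l: True}
  {q: True, l: False}
  {l: True, q: False}


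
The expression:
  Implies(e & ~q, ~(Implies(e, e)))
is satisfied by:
  {q: True, e: False}
  {e: False, q: False}
  {e: True, q: True}


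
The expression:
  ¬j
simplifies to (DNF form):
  ¬j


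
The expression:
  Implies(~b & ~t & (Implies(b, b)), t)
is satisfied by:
  {b: True, t: True}
  {b: True, t: False}
  {t: True, b: False}


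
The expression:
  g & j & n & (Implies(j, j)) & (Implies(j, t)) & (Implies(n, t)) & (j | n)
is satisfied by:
  {t: True, j: True, n: True, g: True}


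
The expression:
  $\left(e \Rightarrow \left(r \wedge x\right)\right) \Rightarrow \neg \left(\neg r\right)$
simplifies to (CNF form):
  $e \vee r$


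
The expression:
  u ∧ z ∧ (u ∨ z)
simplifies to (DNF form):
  u ∧ z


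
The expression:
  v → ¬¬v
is always true.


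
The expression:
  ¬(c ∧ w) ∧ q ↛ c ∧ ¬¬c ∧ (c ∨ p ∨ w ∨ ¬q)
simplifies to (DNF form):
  False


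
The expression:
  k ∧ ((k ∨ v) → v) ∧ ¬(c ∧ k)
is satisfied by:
  {k: True, v: True, c: False}


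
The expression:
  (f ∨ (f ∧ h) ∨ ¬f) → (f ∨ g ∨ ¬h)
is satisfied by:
  {g: True, f: True, h: False}
  {g: True, f: False, h: False}
  {f: True, g: False, h: False}
  {g: False, f: False, h: False}
  {h: True, g: True, f: True}
  {h: True, g: True, f: False}
  {h: True, f: True, g: False}


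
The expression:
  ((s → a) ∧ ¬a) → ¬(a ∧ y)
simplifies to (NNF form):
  True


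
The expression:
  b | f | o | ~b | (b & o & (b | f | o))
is always true.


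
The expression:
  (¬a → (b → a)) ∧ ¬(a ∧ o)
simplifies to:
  (a ∧ ¬o) ∨ (¬a ∧ ¬b)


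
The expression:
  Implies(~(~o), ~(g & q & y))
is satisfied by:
  {g: False, q: False, y: False, o: False}
  {o: True, g: False, q: False, y: False}
  {y: True, g: False, q: False, o: False}
  {o: True, y: True, g: False, q: False}
  {q: True, o: False, g: False, y: False}
  {o: True, q: True, g: False, y: False}
  {y: True, q: True, o: False, g: False}
  {o: True, y: True, q: True, g: False}
  {g: True, y: False, q: False, o: False}
  {o: True, g: True, y: False, q: False}
  {y: True, g: True, o: False, q: False}
  {o: True, y: True, g: True, q: False}
  {q: True, g: True, y: False, o: False}
  {o: True, q: True, g: True, y: False}
  {y: True, q: True, g: True, o: False}


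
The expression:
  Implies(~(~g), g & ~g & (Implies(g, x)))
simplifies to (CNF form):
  ~g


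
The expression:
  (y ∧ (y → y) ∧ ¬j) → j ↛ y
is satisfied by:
  {j: True, y: False}
  {y: False, j: False}
  {y: True, j: True}


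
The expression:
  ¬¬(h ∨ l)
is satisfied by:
  {l: True, h: True}
  {l: True, h: False}
  {h: True, l: False}


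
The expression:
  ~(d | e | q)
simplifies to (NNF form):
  ~d & ~e & ~q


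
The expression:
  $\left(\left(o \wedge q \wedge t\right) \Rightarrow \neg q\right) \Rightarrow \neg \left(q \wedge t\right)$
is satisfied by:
  {o: True, t: False, q: False}
  {t: False, q: False, o: False}
  {q: True, o: True, t: False}
  {q: True, t: False, o: False}
  {o: True, t: True, q: False}
  {t: True, o: False, q: False}
  {q: True, t: True, o: True}


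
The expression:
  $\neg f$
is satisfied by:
  {f: False}


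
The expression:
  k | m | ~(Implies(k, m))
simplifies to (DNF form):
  k | m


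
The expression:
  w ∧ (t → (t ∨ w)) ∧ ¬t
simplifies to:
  w ∧ ¬t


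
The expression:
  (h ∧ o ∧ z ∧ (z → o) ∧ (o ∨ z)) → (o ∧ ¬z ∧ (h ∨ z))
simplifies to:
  ¬h ∨ ¬o ∨ ¬z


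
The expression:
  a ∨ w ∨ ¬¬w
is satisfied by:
  {a: True, w: True}
  {a: True, w: False}
  {w: True, a: False}


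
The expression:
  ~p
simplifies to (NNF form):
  ~p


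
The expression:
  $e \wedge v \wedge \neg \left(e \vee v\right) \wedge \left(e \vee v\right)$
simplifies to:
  $\text{False}$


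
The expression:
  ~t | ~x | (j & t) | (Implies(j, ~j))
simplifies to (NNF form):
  True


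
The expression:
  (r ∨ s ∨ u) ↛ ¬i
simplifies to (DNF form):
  (i ∧ r) ∨ (i ∧ s) ∨ (i ∧ u)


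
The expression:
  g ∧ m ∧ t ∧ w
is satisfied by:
  {t: True, m: True, w: True, g: True}


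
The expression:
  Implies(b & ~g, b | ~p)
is always true.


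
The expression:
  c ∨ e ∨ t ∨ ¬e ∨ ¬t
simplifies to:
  True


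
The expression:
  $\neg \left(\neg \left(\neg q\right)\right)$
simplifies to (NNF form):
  $\neg q$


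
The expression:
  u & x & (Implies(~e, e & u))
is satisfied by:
  {e: True, x: True, u: True}


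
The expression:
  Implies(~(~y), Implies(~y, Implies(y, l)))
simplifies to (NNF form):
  True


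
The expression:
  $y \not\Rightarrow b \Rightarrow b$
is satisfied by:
  {b: True, y: False}
  {y: False, b: False}
  {y: True, b: True}


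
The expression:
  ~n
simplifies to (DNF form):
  ~n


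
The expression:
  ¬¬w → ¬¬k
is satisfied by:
  {k: True, w: False}
  {w: False, k: False}
  {w: True, k: True}


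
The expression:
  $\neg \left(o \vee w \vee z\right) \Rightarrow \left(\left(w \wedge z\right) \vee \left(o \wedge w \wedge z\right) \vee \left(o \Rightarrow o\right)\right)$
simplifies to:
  $\text{True}$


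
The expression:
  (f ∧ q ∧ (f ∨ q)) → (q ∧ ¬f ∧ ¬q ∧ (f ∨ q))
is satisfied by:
  {q: False, f: False}
  {f: True, q: False}
  {q: True, f: False}


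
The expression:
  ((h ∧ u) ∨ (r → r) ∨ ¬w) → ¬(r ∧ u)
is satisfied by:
  {u: False, r: False}
  {r: True, u: False}
  {u: True, r: False}


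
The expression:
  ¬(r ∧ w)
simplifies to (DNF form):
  ¬r ∨ ¬w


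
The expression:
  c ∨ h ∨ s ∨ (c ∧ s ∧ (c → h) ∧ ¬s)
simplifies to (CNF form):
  c ∨ h ∨ s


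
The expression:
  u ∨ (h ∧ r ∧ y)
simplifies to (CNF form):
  (h ∨ u) ∧ (r ∨ u) ∧ (u ∨ y)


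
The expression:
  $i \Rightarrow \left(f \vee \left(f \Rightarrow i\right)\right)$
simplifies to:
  $\text{True}$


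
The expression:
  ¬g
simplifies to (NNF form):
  ¬g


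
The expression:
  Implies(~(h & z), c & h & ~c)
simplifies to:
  h & z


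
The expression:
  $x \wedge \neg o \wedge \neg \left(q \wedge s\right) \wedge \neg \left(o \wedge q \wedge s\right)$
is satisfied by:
  {x: True, s: False, q: False, o: False}
  {x: True, q: True, s: False, o: False}
  {x: True, s: True, q: False, o: False}


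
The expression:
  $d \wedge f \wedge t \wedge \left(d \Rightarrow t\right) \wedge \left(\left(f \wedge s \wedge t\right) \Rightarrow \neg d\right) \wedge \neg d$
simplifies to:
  $\text{False}$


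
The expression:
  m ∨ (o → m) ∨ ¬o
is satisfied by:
  {m: True, o: False}
  {o: False, m: False}
  {o: True, m: True}


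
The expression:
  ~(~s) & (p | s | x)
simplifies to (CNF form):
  s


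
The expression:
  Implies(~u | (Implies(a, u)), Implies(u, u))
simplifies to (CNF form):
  True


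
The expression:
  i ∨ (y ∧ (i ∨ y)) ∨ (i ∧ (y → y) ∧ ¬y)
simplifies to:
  i ∨ y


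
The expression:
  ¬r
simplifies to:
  ¬r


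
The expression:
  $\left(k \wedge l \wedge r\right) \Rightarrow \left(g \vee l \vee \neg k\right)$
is always true.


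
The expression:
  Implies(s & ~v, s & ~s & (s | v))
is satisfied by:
  {v: True, s: False}
  {s: False, v: False}
  {s: True, v: True}


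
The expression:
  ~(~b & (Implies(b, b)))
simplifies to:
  b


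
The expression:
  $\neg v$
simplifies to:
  $\neg v$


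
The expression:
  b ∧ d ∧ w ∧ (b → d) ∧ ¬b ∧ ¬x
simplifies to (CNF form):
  False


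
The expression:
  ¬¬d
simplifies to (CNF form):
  d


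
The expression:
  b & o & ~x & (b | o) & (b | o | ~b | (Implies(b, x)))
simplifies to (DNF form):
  b & o & ~x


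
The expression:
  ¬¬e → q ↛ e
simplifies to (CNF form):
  ¬e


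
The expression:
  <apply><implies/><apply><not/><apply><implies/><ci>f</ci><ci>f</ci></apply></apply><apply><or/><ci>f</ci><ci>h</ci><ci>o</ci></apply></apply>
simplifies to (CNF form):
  <true/>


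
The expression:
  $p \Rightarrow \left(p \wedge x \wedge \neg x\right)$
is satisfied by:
  {p: False}


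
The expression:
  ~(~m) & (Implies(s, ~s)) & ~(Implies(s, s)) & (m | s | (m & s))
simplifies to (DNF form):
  False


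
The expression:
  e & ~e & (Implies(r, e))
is never true.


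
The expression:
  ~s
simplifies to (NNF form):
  ~s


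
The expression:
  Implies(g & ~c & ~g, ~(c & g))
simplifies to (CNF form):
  True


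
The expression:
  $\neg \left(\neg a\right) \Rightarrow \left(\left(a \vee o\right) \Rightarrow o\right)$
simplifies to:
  $o \vee \neg a$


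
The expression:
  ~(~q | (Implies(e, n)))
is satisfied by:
  {e: True, q: True, n: False}


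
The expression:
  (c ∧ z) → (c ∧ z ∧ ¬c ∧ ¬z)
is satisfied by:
  {c: False, z: False}
  {z: True, c: False}
  {c: True, z: False}


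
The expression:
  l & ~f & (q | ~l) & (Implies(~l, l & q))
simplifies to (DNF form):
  l & q & ~f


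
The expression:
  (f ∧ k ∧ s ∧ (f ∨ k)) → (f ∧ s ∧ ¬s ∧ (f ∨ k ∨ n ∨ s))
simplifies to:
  ¬f ∨ ¬k ∨ ¬s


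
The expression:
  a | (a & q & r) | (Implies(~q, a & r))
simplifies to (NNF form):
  a | q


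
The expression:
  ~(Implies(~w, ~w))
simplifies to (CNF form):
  False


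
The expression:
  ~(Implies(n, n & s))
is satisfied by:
  {n: True, s: False}


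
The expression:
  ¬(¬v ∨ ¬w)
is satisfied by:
  {w: True, v: True}


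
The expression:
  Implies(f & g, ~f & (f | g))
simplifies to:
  ~f | ~g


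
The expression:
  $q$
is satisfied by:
  {q: True}


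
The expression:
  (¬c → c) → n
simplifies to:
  n ∨ ¬c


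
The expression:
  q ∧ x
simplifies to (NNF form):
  q ∧ x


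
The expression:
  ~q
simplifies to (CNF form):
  ~q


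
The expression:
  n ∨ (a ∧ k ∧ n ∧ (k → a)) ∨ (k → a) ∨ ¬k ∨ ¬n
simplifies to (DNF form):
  True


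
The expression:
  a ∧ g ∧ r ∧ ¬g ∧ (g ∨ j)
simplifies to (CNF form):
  False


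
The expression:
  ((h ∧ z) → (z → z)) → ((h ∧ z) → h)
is always true.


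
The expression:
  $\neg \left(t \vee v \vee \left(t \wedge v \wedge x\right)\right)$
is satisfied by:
  {v: False, t: False}


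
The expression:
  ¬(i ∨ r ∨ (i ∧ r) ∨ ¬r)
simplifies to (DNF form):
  False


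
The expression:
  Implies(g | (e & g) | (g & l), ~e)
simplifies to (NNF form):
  ~e | ~g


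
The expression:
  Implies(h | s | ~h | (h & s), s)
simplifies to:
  s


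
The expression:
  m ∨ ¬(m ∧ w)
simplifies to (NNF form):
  True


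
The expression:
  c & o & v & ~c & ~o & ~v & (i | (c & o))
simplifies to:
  False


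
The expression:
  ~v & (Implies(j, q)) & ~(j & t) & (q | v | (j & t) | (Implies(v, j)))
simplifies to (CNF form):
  ~v & (q | ~j) & (~j | ~t)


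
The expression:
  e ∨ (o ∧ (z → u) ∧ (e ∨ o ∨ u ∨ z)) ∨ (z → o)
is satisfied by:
  {o: True, e: True, z: False}
  {o: True, e: False, z: False}
  {e: True, o: False, z: False}
  {o: False, e: False, z: False}
  {z: True, o: True, e: True}
  {z: True, o: True, e: False}
  {z: True, e: True, o: False}


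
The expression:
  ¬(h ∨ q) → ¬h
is always true.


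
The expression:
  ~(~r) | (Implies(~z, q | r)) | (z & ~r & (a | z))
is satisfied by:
  {r: True, q: True, z: True}
  {r: True, q: True, z: False}
  {r: True, z: True, q: False}
  {r: True, z: False, q: False}
  {q: True, z: True, r: False}
  {q: True, z: False, r: False}
  {z: True, q: False, r: False}


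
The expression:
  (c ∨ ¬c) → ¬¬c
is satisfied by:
  {c: True}


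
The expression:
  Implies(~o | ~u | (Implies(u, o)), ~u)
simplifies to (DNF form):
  ~u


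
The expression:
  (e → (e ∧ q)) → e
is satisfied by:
  {e: True}


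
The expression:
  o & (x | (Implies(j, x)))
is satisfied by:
  {x: True, o: True, j: False}
  {o: True, j: False, x: False}
  {j: True, x: True, o: True}


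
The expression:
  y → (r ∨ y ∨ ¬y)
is always true.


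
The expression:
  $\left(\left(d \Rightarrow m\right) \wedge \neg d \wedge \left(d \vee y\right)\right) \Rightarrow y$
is always true.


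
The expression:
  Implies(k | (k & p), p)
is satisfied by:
  {p: True, k: False}
  {k: False, p: False}
  {k: True, p: True}


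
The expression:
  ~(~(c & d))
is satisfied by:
  {c: True, d: True}


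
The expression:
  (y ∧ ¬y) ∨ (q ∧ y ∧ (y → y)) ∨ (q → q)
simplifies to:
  True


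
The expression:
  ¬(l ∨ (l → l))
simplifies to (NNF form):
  False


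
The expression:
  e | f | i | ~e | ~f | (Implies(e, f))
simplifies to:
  True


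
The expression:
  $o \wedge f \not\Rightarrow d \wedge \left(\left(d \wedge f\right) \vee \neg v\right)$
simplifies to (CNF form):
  $f \wedge o \wedge \neg d \wedge \neg v$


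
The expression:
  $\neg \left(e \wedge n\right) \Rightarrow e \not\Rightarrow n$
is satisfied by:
  {e: True}


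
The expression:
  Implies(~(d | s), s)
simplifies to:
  d | s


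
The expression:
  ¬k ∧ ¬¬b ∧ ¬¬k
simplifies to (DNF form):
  False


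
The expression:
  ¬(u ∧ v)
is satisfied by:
  {u: False, v: False}
  {v: True, u: False}
  {u: True, v: False}


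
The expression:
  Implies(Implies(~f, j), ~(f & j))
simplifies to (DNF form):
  ~f | ~j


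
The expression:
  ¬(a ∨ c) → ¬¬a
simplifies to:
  a ∨ c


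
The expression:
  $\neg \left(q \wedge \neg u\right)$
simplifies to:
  $u \vee \neg q$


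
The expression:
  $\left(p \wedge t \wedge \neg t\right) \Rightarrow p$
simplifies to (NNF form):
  $\text{True}$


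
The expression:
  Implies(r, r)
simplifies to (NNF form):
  True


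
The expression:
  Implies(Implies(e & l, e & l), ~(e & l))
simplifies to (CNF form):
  ~e | ~l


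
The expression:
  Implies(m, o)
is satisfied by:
  {o: True, m: False}
  {m: False, o: False}
  {m: True, o: True}


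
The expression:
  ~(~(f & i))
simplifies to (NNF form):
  f & i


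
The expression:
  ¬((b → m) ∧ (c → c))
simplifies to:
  b ∧ ¬m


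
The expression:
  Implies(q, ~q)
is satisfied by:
  {q: False}


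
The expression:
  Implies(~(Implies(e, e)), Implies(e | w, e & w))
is always true.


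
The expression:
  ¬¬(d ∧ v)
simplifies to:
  d ∧ v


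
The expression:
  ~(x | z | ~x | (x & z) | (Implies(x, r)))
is never true.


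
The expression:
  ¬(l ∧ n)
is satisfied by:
  {l: False, n: False}
  {n: True, l: False}
  {l: True, n: False}


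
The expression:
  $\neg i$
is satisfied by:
  {i: False}


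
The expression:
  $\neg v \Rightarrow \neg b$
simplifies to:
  $v \vee \neg b$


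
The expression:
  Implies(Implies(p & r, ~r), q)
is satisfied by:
  {q: True, p: True, r: True}
  {q: True, p: True, r: False}
  {q: True, r: True, p: False}
  {q: True, r: False, p: False}
  {p: True, r: True, q: False}


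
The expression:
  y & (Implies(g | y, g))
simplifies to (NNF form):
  g & y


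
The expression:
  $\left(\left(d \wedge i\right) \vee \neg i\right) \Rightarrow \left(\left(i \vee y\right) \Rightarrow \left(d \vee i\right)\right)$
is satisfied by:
  {i: True, d: True, y: False}
  {i: True, y: False, d: False}
  {d: True, y: False, i: False}
  {d: False, y: False, i: False}
  {i: True, d: True, y: True}
  {i: True, y: True, d: False}
  {d: True, y: True, i: False}


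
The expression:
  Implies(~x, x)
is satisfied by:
  {x: True}


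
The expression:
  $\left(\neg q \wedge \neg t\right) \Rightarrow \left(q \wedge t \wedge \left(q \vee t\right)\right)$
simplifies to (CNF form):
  $q \vee t$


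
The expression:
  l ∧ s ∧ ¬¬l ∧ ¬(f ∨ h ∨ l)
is never true.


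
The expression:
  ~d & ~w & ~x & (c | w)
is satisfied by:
  {c: True, x: False, d: False, w: False}


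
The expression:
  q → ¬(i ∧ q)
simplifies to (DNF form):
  ¬i ∨ ¬q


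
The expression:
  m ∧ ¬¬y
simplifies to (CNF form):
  m ∧ y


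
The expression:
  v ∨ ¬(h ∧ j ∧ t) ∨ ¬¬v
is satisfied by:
  {v: True, h: False, t: False, j: False}
  {v: False, h: False, t: False, j: False}
  {v: True, j: True, h: False, t: False}
  {j: True, v: False, h: False, t: False}
  {v: True, t: True, j: False, h: False}
  {t: True, j: False, h: False, v: False}
  {v: True, j: True, t: True, h: False}
  {j: True, t: True, v: False, h: False}
  {v: True, h: True, j: False, t: False}
  {h: True, j: False, t: False, v: False}
  {v: True, j: True, h: True, t: False}
  {j: True, h: True, v: False, t: False}
  {v: True, t: True, h: True, j: False}
  {t: True, h: True, j: False, v: False}
  {v: True, j: True, t: True, h: True}


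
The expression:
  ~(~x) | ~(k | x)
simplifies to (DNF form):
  x | ~k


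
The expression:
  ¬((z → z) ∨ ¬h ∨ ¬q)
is never true.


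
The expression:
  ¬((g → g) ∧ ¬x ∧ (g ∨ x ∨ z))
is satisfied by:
  {x: True, g: False, z: False}
  {x: True, z: True, g: False}
  {x: True, g: True, z: False}
  {x: True, z: True, g: True}
  {z: False, g: False, x: False}


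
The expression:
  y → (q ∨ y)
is always true.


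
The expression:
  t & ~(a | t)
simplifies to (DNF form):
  False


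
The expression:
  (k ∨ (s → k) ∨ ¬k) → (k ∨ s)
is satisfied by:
  {k: True, s: True}
  {k: True, s: False}
  {s: True, k: False}


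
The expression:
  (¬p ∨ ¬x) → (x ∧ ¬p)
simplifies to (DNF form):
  x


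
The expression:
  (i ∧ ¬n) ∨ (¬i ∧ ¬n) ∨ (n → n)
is always true.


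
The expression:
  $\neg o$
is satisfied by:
  {o: False}


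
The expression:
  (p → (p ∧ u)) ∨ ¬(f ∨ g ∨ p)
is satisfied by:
  {u: True, p: False}
  {p: False, u: False}
  {p: True, u: True}


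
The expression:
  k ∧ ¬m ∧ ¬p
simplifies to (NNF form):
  k ∧ ¬m ∧ ¬p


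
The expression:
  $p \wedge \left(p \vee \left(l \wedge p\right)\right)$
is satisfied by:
  {p: True}


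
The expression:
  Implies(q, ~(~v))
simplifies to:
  v | ~q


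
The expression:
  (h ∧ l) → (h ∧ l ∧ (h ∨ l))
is always true.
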